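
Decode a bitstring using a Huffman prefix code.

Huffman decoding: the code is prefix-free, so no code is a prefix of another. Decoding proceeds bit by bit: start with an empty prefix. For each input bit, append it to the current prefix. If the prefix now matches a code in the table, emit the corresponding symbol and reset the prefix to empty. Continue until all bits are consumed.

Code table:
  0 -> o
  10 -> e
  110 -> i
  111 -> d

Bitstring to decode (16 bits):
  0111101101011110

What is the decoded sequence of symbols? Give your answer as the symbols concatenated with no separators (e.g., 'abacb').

Answer: odeiede

Derivation:
Bit 0: prefix='0' -> emit 'o', reset
Bit 1: prefix='1' (no match yet)
Bit 2: prefix='11' (no match yet)
Bit 3: prefix='111' -> emit 'd', reset
Bit 4: prefix='1' (no match yet)
Bit 5: prefix='10' -> emit 'e', reset
Bit 6: prefix='1' (no match yet)
Bit 7: prefix='11' (no match yet)
Bit 8: prefix='110' -> emit 'i', reset
Bit 9: prefix='1' (no match yet)
Bit 10: prefix='10' -> emit 'e', reset
Bit 11: prefix='1' (no match yet)
Bit 12: prefix='11' (no match yet)
Bit 13: prefix='111' -> emit 'd', reset
Bit 14: prefix='1' (no match yet)
Bit 15: prefix='10' -> emit 'e', reset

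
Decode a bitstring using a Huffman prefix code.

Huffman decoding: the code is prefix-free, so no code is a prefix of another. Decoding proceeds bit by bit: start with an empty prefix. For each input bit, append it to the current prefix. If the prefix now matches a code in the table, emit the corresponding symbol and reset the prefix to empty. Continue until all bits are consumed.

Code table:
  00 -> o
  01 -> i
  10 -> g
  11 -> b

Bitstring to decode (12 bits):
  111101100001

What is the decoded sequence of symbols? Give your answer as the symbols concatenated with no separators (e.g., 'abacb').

Bit 0: prefix='1' (no match yet)
Bit 1: prefix='11' -> emit 'b', reset
Bit 2: prefix='1' (no match yet)
Bit 3: prefix='11' -> emit 'b', reset
Bit 4: prefix='0' (no match yet)
Bit 5: prefix='01' -> emit 'i', reset
Bit 6: prefix='1' (no match yet)
Bit 7: prefix='10' -> emit 'g', reset
Bit 8: prefix='0' (no match yet)
Bit 9: prefix='00' -> emit 'o', reset
Bit 10: prefix='0' (no match yet)
Bit 11: prefix='01' -> emit 'i', reset

Answer: bbigoi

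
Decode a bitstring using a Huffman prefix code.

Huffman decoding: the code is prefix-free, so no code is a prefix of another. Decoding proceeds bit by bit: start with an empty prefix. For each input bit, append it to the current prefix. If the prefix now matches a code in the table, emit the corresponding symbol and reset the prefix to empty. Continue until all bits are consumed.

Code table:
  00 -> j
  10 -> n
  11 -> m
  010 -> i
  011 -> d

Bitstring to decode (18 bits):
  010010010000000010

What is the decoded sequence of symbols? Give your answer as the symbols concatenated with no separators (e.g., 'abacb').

Answer: iiijjji

Derivation:
Bit 0: prefix='0' (no match yet)
Bit 1: prefix='01' (no match yet)
Bit 2: prefix='010' -> emit 'i', reset
Bit 3: prefix='0' (no match yet)
Bit 4: prefix='01' (no match yet)
Bit 5: prefix='010' -> emit 'i', reset
Bit 6: prefix='0' (no match yet)
Bit 7: prefix='01' (no match yet)
Bit 8: prefix='010' -> emit 'i', reset
Bit 9: prefix='0' (no match yet)
Bit 10: prefix='00' -> emit 'j', reset
Bit 11: prefix='0' (no match yet)
Bit 12: prefix='00' -> emit 'j', reset
Bit 13: prefix='0' (no match yet)
Bit 14: prefix='00' -> emit 'j', reset
Bit 15: prefix='0' (no match yet)
Bit 16: prefix='01' (no match yet)
Bit 17: prefix='010' -> emit 'i', reset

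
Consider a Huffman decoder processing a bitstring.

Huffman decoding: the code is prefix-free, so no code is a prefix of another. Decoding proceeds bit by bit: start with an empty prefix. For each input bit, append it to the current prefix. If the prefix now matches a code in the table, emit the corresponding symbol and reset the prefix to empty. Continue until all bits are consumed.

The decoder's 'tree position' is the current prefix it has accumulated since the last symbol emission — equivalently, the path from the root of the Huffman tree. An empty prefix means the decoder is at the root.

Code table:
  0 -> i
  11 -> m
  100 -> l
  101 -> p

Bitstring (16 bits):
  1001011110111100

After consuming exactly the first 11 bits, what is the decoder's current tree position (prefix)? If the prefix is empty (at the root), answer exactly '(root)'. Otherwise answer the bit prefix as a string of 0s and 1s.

Bit 0: prefix='1' (no match yet)
Bit 1: prefix='10' (no match yet)
Bit 2: prefix='100' -> emit 'l', reset
Bit 3: prefix='1' (no match yet)
Bit 4: prefix='10' (no match yet)
Bit 5: prefix='101' -> emit 'p', reset
Bit 6: prefix='1' (no match yet)
Bit 7: prefix='11' -> emit 'm', reset
Bit 8: prefix='1' (no match yet)
Bit 9: prefix='10' (no match yet)
Bit 10: prefix='101' -> emit 'p', reset

Answer: (root)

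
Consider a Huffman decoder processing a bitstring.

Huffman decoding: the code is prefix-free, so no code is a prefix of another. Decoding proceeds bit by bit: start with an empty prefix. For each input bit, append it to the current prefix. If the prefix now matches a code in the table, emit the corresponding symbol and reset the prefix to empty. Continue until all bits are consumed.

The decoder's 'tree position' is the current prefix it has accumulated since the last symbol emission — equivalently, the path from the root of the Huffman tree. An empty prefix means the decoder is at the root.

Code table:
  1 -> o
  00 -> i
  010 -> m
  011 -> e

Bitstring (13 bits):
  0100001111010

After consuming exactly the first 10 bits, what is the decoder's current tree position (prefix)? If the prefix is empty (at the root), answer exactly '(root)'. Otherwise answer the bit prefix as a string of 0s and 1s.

Answer: (root)

Derivation:
Bit 0: prefix='0' (no match yet)
Bit 1: prefix='01' (no match yet)
Bit 2: prefix='010' -> emit 'm', reset
Bit 3: prefix='0' (no match yet)
Bit 4: prefix='00' -> emit 'i', reset
Bit 5: prefix='0' (no match yet)
Bit 6: prefix='01' (no match yet)
Bit 7: prefix='011' -> emit 'e', reset
Bit 8: prefix='1' -> emit 'o', reset
Bit 9: prefix='1' -> emit 'o', reset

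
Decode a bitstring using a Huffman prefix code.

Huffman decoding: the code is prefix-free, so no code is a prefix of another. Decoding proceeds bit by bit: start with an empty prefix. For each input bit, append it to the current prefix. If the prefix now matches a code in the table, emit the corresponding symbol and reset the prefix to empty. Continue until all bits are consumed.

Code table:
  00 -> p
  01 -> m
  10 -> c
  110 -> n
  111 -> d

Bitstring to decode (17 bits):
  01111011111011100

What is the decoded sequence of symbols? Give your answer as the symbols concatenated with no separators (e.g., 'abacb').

Answer: mdmdcdp

Derivation:
Bit 0: prefix='0' (no match yet)
Bit 1: prefix='01' -> emit 'm', reset
Bit 2: prefix='1' (no match yet)
Bit 3: prefix='11' (no match yet)
Bit 4: prefix='111' -> emit 'd', reset
Bit 5: prefix='0' (no match yet)
Bit 6: prefix='01' -> emit 'm', reset
Bit 7: prefix='1' (no match yet)
Bit 8: prefix='11' (no match yet)
Bit 9: prefix='111' -> emit 'd', reset
Bit 10: prefix='1' (no match yet)
Bit 11: prefix='10' -> emit 'c', reset
Bit 12: prefix='1' (no match yet)
Bit 13: prefix='11' (no match yet)
Bit 14: prefix='111' -> emit 'd', reset
Bit 15: prefix='0' (no match yet)
Bit 16: prefix='00' -> emit 'p', reset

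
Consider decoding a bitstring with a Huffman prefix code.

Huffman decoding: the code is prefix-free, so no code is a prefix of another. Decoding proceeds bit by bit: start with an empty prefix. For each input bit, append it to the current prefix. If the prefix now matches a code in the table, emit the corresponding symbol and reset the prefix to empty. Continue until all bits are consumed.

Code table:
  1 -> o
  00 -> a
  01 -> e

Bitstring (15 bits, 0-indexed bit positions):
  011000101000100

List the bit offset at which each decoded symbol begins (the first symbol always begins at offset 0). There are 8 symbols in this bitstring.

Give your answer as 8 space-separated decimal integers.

Answer: 0 2 3 5 7 9 11 13

Derivation:
Bit 0: prefix='0' (no match yet)
Bit 1: prefix='01' -> emit 'e', reset
Bit 2: prefix='1' -> emit 'o', reset
Bit 3: prefix='0' (no match yet)
Bit 4: prefix='00' -> emit 'a', reset
Bit 5: prefix='0' (no match yet)
Bit 6: prefix='01' -> emit 'e', reset
Bit 7: prefix='0' (no match yet)
Bit 8: prefix='01' -> emit 'e', reset
Bit 9: prefix='0' (no match yet)
Bit 10: prefix='00' -> emit 'a', reset
Bit 11: prefix='0' (no match yet)
Bit 12: prefix='01' -> emit 'e', reset
Bit 13: prefix='0' (no match yet)
Bit 14: prefix='00' -> emit 'a', reset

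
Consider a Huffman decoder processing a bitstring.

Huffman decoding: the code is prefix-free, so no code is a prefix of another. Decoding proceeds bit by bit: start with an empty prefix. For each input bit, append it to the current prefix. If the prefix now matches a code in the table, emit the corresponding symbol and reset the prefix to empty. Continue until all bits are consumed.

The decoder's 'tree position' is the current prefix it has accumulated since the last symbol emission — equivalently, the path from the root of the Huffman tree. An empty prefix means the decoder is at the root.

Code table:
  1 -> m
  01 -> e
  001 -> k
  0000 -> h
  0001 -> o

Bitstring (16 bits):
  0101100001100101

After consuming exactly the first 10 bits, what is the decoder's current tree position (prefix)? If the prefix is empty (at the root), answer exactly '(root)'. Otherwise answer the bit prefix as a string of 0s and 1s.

Answer: (root)

Derivation:
Bit 0: prefix='0' (no match yet)
Bit 1: prefix='01' -> emit 'e', reset
Bit 2: prefix='0' (no match yet)
Bit 3: prefix='01' -> emit 'e', reset
Bit 4: prefix='1' -> emit 'm', reset
Bit 5: prefix='0' (no match yet)
Bit 6: prefix='00' (no match yet)
Bit 7: prefix='000' (no match yet)
Bit 8: prefix='0000' -> emit 'h', reset
Bit 9: prefix='1' -> emit 'm', reset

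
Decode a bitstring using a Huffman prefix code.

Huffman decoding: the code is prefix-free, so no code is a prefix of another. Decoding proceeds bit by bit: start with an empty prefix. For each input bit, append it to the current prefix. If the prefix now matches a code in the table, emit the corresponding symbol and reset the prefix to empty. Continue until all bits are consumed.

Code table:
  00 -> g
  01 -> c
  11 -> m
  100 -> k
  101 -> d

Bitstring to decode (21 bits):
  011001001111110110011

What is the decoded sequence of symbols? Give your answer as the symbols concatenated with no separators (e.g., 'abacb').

Bit 0: prefix='0' (no match yet)
Bit 1: prefix='01' -> emit 'c', reset
Bit 2: prefix='1' (no match yet)
Bit 3: prefix='10' (no match yet)
Bit 4: prefix='100' -> emit 'k', reset
Bit 5: prefix='1' (no match yet)
Bit 6: prefix='10' (no match yet)
Bit 7: prefix='100' -> emit 'k', reset
Bit 8: prefix='1' (no match yet)
Bit 9: prefix='11' -> emit 'm', reset
Bit 10: prefix='1' (no match yet)
Bit 11: prefix='11' -> emit 'm', reset
Bit 12: prefix='1' (no match yet)
Bit 13: prefix='11' -> emit 'm', reset
Bit 14: prefix='0' (no match yet)
Bit 15: prefix='01' -> emit 'c', reset
Bit 16: prefix='1' (no match yet)
Bit 17: prefix='10' (no match yet)
Bit 18: prefix='100' -> emit 'k', reset
Bit 19: prefix='1' (no match yet)
Bit 20: prefix='11' -> emit 'm', reset

Answer: ckkmmmckm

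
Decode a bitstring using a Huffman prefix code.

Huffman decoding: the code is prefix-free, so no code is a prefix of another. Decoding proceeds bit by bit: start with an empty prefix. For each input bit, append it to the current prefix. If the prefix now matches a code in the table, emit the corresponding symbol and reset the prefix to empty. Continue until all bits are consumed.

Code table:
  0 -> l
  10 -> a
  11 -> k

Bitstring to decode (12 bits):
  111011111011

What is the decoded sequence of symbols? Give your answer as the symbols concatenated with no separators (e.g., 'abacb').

Answer: kakkak

Derivation:
Bit 0: prefix='1' (no match yet)
Bit 1: prefix='11' -> emit 'k', reset
Bit 2: prefix='1' (no match yet)
Bit 3: prefix='10' -> emit 'a', reset
Bit 4: prefix='1' (no match yet)
Bit 5: prefix='11' -> emit 'k', reset
Bit 6: prefix='1' (no match yet)
Bit 7: prefix='11' -> emit 'k', reset
Bit 8: prefix='1' (no match yet)
Bit 9: prefix='10' -> emit 'a', reset
Bit 10: prefix='1' (no match yet)
Bit 11: prefix='11' -> emit 'k', reset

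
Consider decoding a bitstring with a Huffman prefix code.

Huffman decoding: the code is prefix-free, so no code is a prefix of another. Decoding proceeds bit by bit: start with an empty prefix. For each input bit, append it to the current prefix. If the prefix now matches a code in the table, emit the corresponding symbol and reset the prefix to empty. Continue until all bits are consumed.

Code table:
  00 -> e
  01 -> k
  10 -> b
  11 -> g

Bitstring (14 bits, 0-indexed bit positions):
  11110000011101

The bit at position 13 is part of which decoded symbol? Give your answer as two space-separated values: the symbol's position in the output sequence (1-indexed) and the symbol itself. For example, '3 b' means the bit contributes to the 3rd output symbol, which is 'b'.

Answer: 7 k

Derivation:
Bit 0: prefix='1' (no match yet)
Bit 1: prefix='11' -> emit 'g', reset
Bit 2: prefix='1' (no match yet)
Bit 3: prefix='11' -> emit 'g', reset
Bit 4: prefix='0' (no match yet)
Bit 5: prefix='00' -> emit 'e', reset
Bit 6: prefix='0' (no match yet)
Bit 7: prefix='00' -> emit 'e', reset
Bit 8: prefix='0' (no match yet)
Bit 9: prefix='01' -> emit 'k', reset
Bit 10: prefix='1' (no match yet)
Bit 11: prefix='11' -> emit 'g', reset
Bit 12: prefix='0' (no match yet)
Bit 13: prefix='01' -> emit 'k', reset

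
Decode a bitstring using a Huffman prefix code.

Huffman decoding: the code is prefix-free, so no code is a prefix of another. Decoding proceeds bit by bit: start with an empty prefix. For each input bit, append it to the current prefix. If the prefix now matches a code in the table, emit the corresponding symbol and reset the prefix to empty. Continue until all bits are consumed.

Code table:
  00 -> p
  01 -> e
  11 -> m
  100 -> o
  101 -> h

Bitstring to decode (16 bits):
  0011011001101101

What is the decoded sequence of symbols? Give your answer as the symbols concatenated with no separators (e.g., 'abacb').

Bit 0: prefix='0' (no match yet)
Bit 1: prefix='00' -> emit 'p', reset
Bit 2: prefix='1' (no match yet)
Bit 3: prefix='11' -> emit 'm', reset
Bit 4: prefix='0' (no match yet)
Bit 5: prefix='01' -> emit 'e', reset
Bit 6: prefix='1' (no match yet)
Bit 7: prefix='10' (no match yet)
Bit 8: prefix='100' -> emit 'o', reset
Bit 9: prefix='1' (no match yet)
Bit 10: prefix='11' -> emit 'm', reset
Bit 11: prefix='0' (no match yet)
Bit 12: prefix='01' -> emit 'e', reset
Bit 13: prefix='1' (no match yet)
Bit 14: prefix='10' (no match yet)
Bit 15: prefix='101' -> emit 'h', reset

Answer: pmeomeh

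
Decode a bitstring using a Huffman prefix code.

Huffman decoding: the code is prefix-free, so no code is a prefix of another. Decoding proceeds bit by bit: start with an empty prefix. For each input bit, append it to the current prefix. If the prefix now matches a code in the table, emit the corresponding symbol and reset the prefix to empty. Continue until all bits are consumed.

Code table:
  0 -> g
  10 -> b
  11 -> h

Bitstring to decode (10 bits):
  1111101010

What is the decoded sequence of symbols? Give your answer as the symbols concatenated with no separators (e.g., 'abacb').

Bit 0: prefix='1' (no match yet)
Bit 1: prefix='11' -> emit 'h', reset
Bit 2: prefix='1' (no match yet)
Bit 3: prefix='11' -> emit 'h', reset
Bit 4: prefix='1' (no match yet)
Bit 5: prefix='10' -> emit 'b', reset
Bit 6: prefix='1' (no match yet)
Bit 7: prefix='10' -> emit 'b', reset
Bit 8: prefix='1' (no match yet)
Bit 9: prefix='10' -> emit 'b', reset

Answer: hhbbb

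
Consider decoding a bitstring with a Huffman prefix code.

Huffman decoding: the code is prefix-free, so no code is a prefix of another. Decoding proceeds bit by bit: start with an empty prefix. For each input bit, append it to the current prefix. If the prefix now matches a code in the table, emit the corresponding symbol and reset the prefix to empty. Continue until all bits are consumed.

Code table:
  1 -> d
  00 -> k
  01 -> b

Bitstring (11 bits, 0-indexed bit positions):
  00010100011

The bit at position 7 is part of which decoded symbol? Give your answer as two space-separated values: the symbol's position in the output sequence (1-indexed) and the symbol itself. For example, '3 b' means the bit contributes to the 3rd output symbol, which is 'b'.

Answer: 4 k

Derivation:
Bit 0: prefix='0' (no match yet)
Bit 1: prefix='00' -> emit 'k', reset
Bit 2: prefix='0' (no match yet)
Bit 3: prefix='01' -> emit 'b', reset
Bit 4: prefix='0' (no match yet)
Bit 5: prefix='01' -> emit 'b', reset
Bit 6: prefix='0' (no match yet)
Bit 7: prefix='00' -> emit 'k', reset
Bit 8: prefix='0' (no match yet)
Bit 9: prefix='01' -> emit 'b', reset
Bit 10: prefix='1' -> emit 'd', reset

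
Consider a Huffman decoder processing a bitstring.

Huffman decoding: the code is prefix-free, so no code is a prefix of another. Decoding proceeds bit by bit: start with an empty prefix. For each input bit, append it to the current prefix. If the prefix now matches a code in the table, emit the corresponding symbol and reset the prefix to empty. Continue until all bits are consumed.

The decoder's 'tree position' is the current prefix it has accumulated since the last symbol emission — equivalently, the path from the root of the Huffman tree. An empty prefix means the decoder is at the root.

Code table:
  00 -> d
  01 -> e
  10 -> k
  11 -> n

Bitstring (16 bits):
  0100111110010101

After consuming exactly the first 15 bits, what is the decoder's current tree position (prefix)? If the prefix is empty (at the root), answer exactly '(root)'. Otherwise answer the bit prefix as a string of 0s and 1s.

Answer: 0

Derivation:
Bit 0: prefix='0' (no match yet)
Bit 1: prefix='01' -> emit 'e', reset
Bit 2: prefix='0' (no match yet)
Bit 3: prefix='00' -> emit 'd', reset
Bit 4: prefix='1' (no match yet)
Bit 5: prefix='11' -> emit 'n', reset
Bit 6: prefix='1' (no match yet)
Bit 7: prefix='11' -> emit 'n', reset
Bit 8: prefix='1' (no match yet)
Bit 9: prefix='10' -> emit 'k', reset
Bit 10: prefix='0' (no match yet)
Bit 11: prefix='01' -> emit 'e', reset
Bit 12: prefix='0' (no match yet)
Bit 13: prefix='01' -> emit 'e', reset
Bit 14: prefix='0' (no match yet)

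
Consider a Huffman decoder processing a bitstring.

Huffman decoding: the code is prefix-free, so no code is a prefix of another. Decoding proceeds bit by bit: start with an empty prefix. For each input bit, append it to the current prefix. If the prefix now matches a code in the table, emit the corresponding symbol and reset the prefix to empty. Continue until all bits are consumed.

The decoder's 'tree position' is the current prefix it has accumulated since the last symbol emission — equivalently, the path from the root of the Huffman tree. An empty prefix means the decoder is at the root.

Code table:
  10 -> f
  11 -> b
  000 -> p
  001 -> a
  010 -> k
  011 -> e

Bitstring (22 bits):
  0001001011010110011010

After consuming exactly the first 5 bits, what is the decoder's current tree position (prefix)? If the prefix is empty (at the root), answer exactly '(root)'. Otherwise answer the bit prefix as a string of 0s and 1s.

Bit 0: prefix='0' (no match yet)
Bit 1: prefix='00' (no match yet)
Bit 2: prefix='000' -> emit 'p', reset
Bit 3: prefix='1' (no match yet)
Bit 4: prefix='10' -> emit 'f', reset

Answer: (root)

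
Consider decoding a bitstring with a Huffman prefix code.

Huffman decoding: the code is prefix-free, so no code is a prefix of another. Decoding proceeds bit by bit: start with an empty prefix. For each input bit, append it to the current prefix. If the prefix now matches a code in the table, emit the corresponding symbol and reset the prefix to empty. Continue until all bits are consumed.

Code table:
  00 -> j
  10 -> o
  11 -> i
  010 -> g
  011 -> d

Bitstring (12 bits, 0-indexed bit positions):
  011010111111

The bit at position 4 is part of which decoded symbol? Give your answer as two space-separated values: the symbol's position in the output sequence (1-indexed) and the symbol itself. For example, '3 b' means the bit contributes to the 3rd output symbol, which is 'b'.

Answer: 2 g

Derivation:
Bit 0: prefix='0' (no match yet)
Bit 1: prefix='01' (no match yet)
Bit 2: prefix='011' -> emit 'd', reset
Bit 3: prefix='0' (no match yet)
Bit 4: prefix='01' (no match yet)
Bit 5: prefix='010' -> emit 'g', reset
Bit 6: prefix='1' (no match yet)
Bit 7: prefix='11' -> emit 'i', reset
Bit 8: prefix='1' (no match yet)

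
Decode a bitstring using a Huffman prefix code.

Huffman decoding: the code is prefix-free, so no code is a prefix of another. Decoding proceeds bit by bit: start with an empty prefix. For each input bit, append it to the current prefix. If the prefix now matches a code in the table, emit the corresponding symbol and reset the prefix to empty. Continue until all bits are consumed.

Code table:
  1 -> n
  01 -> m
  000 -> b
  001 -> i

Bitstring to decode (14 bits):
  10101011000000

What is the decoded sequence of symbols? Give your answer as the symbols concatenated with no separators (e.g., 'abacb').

Bit 0: prefix='1' -> emit 'n', reset
Bit 1: prefix='0' (no match yet)
Bit 2: prefix='01' -> emit 'm', reset
Bit 3: prefix='0' (no match yet)
Bit 4: prefix='01' -> emit 'm', reset
Bit 5: prefix='0' (no match yet)
Bit 6: prefix='01' -> emit 'm', reset
Bit 7: prefix='1' -> emit 'n', reset
Bit 8: prefix='0' (no match yet)
Bit 9: prefix='00' (no match yet)
Bit 10: prefix='000' -> emit 'b', reset
Bit 11: prefix='0' (no match yet)
Bit 12: prefix='00' (no match yet)
Bit 13: prefix='000' -> emit 'b', reset

Answer: nmmmnbb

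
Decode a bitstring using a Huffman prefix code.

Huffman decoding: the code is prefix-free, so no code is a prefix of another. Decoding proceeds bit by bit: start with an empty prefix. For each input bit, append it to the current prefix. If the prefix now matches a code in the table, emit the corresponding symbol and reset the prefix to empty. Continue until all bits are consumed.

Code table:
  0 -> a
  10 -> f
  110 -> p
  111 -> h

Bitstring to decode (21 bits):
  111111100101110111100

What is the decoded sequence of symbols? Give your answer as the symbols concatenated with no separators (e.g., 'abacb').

Answer: hhfafhahfa

Derivation:
Bit 0: prefix='1' (no match yet)
Bit 1: prefix='11' (no match yet)
Bit 2: prefix='111' -> emit 'h', reset
Bit 3: prefix='1' (no match yet)
Bit 4: prefix='11' (no match yet)
Bit 5: prefix='111' -> emit 'h', reset
Bit 6: prefix='1' (no match yet)
Bit 7: prefix='10' -> emit 'f', reset
Bit 8: prefix='0' -> emit 'a', reset
Bit 9: prefix='1' (no match yet)
Bit 10: prefix='10' -> emit 'f', reset
Bit 11: prefix='1' (no match yet)
Bit 12: prefix='11' (no match yet)
Bit 13: prefix='111' -> emit 'h', reset
Bit 14: prefix='0' -> emit 'a', reset
Bit 15: prefix='1' (no match yet)
Bit 16: prefix='11' (no match yet)
Bit 17: prefix='111' -> emit 'h', reset
Bit 18: prefix='1' (no match yet)
Bit 19: prefix='10' -> emit 'f', reset
Bit 20: prefix='0' -> emit 'a', reset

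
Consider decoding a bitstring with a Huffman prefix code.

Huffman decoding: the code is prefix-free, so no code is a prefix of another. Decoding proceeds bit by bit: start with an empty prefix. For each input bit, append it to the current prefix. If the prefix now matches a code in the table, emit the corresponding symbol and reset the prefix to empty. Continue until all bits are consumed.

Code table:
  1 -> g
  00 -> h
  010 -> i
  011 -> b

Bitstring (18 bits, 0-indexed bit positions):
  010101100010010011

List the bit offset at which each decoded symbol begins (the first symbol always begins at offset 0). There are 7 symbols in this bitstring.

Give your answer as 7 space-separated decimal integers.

Answer: 0 3 4 7 9 12 15

Derivation:
Bit 0: prefix='0' (no match yet)
Bit 1: prefix='01' (no match yet)
Bit 2: prefix='010' -> emit 'i', reset
Bit 3: prefix='1' -> emit 'g', reset
Bit 4: prefix='0' (no match yet)
Bit 5: prefix='01' (no match yet)
Bit 6: prefix='011' -> emit 'b', reset
Bit 7: prefix='0' (no match yet)
Bit 8: prefix='00' -> emit 'h', reset
Bit 9: prefix='0' (no match yet)
Bit 10: prefix='01' (no match yet)
Bit 11: prefix='010' -> emit 'i', reset
Bit 12: prefix='0' (no match yet)
Bit 13: prefix='01' (no match yet)
Bit 14: prefix='010' -> emit 'i', reset
Bit 15: prefix='0' (no match yet)
Bit 16: prefix='01' (no match yet)
Bit 17: prefix='011' -> emit 'b', reset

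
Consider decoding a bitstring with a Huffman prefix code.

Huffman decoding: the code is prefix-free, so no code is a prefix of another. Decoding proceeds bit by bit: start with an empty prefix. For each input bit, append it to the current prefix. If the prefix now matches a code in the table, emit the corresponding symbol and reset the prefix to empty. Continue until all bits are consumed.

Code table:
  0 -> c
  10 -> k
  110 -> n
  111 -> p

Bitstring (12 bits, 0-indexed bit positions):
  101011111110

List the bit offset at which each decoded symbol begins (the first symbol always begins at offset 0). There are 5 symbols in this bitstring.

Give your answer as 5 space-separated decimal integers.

Answer: 0 2 4 7 10

Derivation:
Bit 0: prefix='1' (no match yet)
Bit 1: prefix='10' -> emit 'k', reset
Bit 2: prefix='1' (no match yet)
Bit 3: prefix='10' -> emit 'k', reset
Bit 4: prefix='1' (no match yet)
Bit 5: prefix='11' (no match yet)
Bit 6: prefix='111' -> emit 'p', reset
Bit 7: prefix='1' (no match yet)
Bit 8: prefix='11' (no match yet)
Bit 9: prefix='111' -> emit 'p', reset
Bit 10: prefix='1' (no match yet)
Bit 11: prefix='10' -> emit 'k', reset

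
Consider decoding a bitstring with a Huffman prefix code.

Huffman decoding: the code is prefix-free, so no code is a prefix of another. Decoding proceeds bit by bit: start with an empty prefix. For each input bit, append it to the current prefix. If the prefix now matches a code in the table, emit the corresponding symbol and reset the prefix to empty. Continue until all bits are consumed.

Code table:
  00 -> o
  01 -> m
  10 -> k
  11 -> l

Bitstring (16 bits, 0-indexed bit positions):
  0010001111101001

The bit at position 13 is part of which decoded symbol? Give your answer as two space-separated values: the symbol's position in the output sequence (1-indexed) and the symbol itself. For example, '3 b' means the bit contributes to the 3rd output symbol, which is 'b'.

Answer: 7 k

Derivation:
Bit 0: prefix='0' (no match yet)
Bit 1: prefix='00' -> emit 'o', reset
Bit 2: prefix='1' (no match yet)
Bit 3: prefix='10' -> emit 'k', reset
Bit 4: prefix='0' (no match yet)
Bit 5: prefix='00' -> emit 'o', reset
Bit 6: prefix='1' (no match yet)
Bit 7: prefix='11' -> emit 'l', reset
Bit 8: prefix='1' (no match yet)
Bit 9: prefix='11' -> emit 'l', reset
Bit 10: prefix='1' (no match yet)
Bit 11: prefix='10' -> emit 'k', reset
Bit 12: prefix='1' (no match yet)
Bit 13: prefix='10' -> emit 'k', reset
Bit 14: prefix='0' (no match yet)
Bit 15: prefix='01' -> emit 'm', reset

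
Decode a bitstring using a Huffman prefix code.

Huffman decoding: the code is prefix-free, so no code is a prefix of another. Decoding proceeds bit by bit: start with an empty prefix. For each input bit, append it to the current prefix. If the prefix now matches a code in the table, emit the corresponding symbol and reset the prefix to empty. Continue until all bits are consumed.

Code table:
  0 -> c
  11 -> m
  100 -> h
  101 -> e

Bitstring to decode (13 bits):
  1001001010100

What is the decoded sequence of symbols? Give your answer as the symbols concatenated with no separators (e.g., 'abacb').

Bit 0: prefix='1' (no match yet)
Bit 1: prefix='10' (no match yet)
Bit 2: prefix='100' -> emit 'h', reset
Bit 3: prefix='1' (no match yet)
Bit 4: prefix='10' (no match yet)
Bit 5: prefix='100' -> emit 'h', reset
Bit 6: prefix='1' (no match yet)
Bit 7: prefix='10' (no match yet)
Bit 8: prefix='101' -> emit 'e', reset
Bit 9: prefix='0' -> emit 'c', reset
Bit 10: prefix='1' (no match yet)
Bit 11: prefix='10' (no match yet)
Bit 12: prefix='100' -> emit 'h', reset

Answer: hhech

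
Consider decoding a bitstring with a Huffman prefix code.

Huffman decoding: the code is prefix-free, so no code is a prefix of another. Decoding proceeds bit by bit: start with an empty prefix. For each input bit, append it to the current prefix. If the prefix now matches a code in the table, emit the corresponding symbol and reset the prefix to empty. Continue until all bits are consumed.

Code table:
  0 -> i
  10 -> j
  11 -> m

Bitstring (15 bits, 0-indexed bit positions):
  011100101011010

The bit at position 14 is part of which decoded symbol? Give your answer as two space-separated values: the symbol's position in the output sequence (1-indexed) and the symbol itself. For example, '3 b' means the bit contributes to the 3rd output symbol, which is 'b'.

Bit 0: prefix='0' -> emit 'i', reset
Bit 1: prefix='1' (no match yet)
Bit 2: prefix='11' -> emit 'm', reset
Bit 3: prefix='1' (no match yet)
Bit 4: prefix='10' -> emit 'j', reset
Bit 5: prefix='0' -> emit 'i', reset
Bit 6: prefix='1' (no match yet)
Bit 7: prefix='10' -> emit 'j', reset
Bit 8: prefix='1' (no match yet)
Bit 9: prefix='10' -> emit 'j', reset
Bit 10: prefix='1' (no match yet)
Bit 11: prefix='11' -> emit 'm', reset
Bit 12: prefix='0' -> emit 'i', reset
Bit 13: prefix='1' (no match yet)
Bit 14: prefix='10' -> emit 'j', reset

Answer: 9 j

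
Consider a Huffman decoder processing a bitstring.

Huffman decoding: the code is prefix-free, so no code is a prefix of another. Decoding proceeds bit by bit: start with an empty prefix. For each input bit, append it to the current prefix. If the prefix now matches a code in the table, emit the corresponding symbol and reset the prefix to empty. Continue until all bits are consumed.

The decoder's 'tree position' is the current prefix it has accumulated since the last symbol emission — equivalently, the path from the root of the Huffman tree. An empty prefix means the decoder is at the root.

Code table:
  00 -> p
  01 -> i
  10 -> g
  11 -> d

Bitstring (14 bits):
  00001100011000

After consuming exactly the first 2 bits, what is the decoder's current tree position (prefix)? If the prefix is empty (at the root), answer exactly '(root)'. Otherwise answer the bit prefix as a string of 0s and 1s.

Answer: (root)

Derivation:
Bit 0: prefix='0' (no match yet)
Bit 1: prefix='00' -> emit 'p', reset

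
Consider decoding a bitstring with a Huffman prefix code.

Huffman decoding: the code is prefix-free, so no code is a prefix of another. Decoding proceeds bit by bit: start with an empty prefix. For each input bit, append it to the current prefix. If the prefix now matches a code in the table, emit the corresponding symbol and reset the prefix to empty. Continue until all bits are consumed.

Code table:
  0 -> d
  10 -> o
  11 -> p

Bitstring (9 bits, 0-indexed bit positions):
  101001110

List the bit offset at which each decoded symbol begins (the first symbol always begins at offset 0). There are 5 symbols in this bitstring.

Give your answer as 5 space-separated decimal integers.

Answer: 0 2 4 5 7

Derivation:
Bit 0: prefix='1' (no match yet)
Bit 1: prefix='10' -> emit 'o', reset
Bit 2: prefix='1' (no match yet)
Bit 3: prefix='10' -> emit 'o', reset
Bit 4: prefix='0' -> emit 'd', reset
Bit 5: prefix='1' (no match yet)
Bit 6: prefix='11' -> emit 'p', reset
Bit 7: prefix='1' (no match yet)
Bit 8: prefix='10' -> emit 'o', reset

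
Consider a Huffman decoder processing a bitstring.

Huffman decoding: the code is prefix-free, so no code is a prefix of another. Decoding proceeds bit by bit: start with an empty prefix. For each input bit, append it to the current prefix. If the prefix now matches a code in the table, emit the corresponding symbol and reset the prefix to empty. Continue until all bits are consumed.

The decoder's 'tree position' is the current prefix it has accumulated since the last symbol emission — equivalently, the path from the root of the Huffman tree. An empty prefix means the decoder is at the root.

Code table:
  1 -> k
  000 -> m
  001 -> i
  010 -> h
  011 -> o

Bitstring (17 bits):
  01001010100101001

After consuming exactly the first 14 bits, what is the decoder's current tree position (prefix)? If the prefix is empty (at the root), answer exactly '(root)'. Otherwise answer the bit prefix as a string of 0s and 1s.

Answer: (root)

Derivation:
Bit 0: prefix='0' (no match yet)
Bit 1: prefix='01' (no match yet)
Bit 2: prefix='010' -> emit 'h', reset
Bit 3: prefix='0' (no match yet)
Bit 4: prefix='01' (no match yet)
Bit 5: prefix='010' -> emit 'h', reset
Bit 6: prefix='1' -> emit 'k', reset
Bit 7: prefix='0' (no match yet)
Bit 8: prefix='01' (no match yet)
Bit 9: prefix='010' -> emit 'h', reset
Bit 10: prefix='0' (no match yet)
Bit 11: prefix='01' (no match yet)
Bit 12: prefix='010' -> emit 'h', reset
Bit 13: prefix='1' -> emit 'k', reset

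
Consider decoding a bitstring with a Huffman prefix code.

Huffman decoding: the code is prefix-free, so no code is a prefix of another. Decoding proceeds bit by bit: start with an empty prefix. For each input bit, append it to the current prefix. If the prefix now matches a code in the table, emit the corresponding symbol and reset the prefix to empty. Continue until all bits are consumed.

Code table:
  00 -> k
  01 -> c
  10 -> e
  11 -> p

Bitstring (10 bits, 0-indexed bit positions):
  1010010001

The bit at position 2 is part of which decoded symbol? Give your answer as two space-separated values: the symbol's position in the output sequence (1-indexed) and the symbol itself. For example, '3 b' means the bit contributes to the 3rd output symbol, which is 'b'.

Bit 0: prefix='1' (no match yet)
Bit 1: prefix='10' -> emit 'e', reset
Bit 2: prefix='1' (no match yet)
Bit 3: prefix='10' -> emit 'e', reset
Bit 4: prefix='0' (no match yet)
Bit 5: prefix='01' -> emit 'c', reset
Bit 6: prefix='0' (no match yet)

Answer: 2 e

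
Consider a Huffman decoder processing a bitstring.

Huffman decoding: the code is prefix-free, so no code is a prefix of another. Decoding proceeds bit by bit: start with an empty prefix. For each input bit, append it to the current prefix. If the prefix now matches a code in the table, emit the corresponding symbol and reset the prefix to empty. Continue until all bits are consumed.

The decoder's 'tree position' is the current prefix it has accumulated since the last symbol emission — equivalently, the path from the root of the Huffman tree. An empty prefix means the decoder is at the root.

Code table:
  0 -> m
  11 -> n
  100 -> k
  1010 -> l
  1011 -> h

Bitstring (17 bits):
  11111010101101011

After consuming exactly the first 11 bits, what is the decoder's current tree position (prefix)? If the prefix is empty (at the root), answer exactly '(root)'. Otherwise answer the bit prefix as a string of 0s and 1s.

Answer: 101

Derivation:
Bit 0: prefix='1' (no match yet)
Bit 1: prefix='11' -> emit 'n', reset
Bit 2: prefix='1' (no match yet)
Bit 3: prefix='11' -> emit 'n', reset
Bit 4: prefix='1' (no match yet)
Bit 5: prefix='10' (no match yet)
Bit 6: prefix='101' (no match yet)
Bit 7: prefix='1010' -> emit 'l', reset
Bit 8: prefix='1' (no match yet)
Bit 9: prefix='10' (no match yet)
Bit 10: prefix='101' (no match yet)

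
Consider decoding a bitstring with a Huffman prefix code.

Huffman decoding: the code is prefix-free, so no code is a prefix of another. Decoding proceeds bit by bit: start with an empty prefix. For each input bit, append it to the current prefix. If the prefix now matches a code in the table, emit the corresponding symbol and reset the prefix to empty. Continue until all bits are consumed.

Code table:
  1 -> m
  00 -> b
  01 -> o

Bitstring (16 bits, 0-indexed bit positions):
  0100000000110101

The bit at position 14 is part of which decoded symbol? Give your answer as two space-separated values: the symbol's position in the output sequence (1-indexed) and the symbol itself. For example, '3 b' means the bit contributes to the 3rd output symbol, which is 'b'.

Answer: 9 o

Derivation:
Bit 0: prefix='0' (no match yet)
Bit 1: prefix='01' -> emit 'o', reset
Bit 2: prefix='0' (no match yet)
Bit 3: prefix='00' -> emit 'b', reset
Bit 4: prefix='0' (no match yet)
Bit 5: prefix='00' -> emit 'b', reset
Bit 6: prefix='0' (no match yet)
Bit 7: prefix='00' -> emit 'b', reset
Bit 8: prefix='0' (no match yet)
Bit 9: prefix='00' -> emit 'b', reset
Bit 10: prefix='1' -> emit 'm', reset
Bit 11: prefix='1' -> emit 'm', reset
Bit 12: prefix='0' (no match yet)
Bit 13: prefix='01' -> emit 'o', reset
Bit 14: prefix='0' (no match yet)
Bit 15: prefix='01' -> emit 'o', reset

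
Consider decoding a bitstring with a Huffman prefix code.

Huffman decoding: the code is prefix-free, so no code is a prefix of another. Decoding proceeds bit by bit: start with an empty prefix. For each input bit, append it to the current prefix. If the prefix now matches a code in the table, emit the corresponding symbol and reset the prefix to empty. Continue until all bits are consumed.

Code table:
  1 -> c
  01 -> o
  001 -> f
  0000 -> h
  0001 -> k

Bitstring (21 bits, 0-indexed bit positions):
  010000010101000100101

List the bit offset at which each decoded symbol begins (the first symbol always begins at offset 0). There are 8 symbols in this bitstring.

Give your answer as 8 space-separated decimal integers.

Answer: 0 2 6 8 10 12 16 19

Derivation:
Bit 0: prefix='0' (no match yet)
Bit 1: prefix='01' -> emit 'o', reset
Bit 2: prefix='0' (no match yet)
Bit 3: prefix='00' (no match yet)
Bit 4: prefix='000' (no match yet)
Bit 5: prefix='0000' -> emit 'h', reset
Bit 6: prefix='0' (no match yet)
Bit 7: prefix='01' -> emit 'o', reset
Bit 8: prefix='0' (no match yet)
Bit 9: prefix='01' -> emit 'o', reset
Bit 10: prefix='0' (no match yet)
Bit 11: prefix='01' -> emit 'o', reset
Bit 12: prefix='0' (no match yet)
Bit 13: prefix='00' (no match yet)
Bit 14: prefix='000' (no match yet)
Bit 15: prefix='0001' -> emit 'k', reset
Bit 16: prefix='0' (no match yet)
Bit 17: prefix='00' (no match yet)
Bit 18: prefix='001' -> emit 'f', reset
Bit 19: prefix='0' (no match yet)
Bit 20: prefix='01' -> emit 'o', reset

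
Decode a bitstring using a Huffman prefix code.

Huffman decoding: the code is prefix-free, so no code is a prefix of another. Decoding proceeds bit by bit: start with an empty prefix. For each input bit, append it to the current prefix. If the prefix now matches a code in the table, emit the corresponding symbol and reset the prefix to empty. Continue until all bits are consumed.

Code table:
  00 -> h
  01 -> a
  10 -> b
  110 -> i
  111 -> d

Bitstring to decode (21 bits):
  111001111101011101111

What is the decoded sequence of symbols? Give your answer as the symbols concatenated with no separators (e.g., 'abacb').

Answer: dhdibdad

Derivation:
Bit 0: prefix='1' (no match yet)
Bit 1: prefix='11' (no match yet)
Bit 2: prefix='111' -> emit 'd', reset
Bit 3: prefix='0' (no match yet)
Bit 4: prefix='00' -> emit 'h', reset
Bit 5: prefix='1' (no match yet)
Bit 6: prefix='11' (no match yet)
Bit 7: prefix='111' -> emit 'd', reset
Bit 8: prefix='1' (no match yet)
Bit 9: prefix='11' (no match yet)
Bit 10: prefix='110' -> emit 'i', reset
Bit 11: prefix='1' (no match yet)
Bit 12: prefix='10' -> emit 'b', reset
Bit 13: prefix='1' (no match yet)
Bit 14: prefix='11' (no match yet)
Bit 15: prefix='111' -> emit 'd', reset
Bit 16: prefix='0' (no match yet)
Bit 17: prefix='01' -> emit 'a', reset
Bit 18: prefix='1' (no match yet)
Bit 19: prefix='11' (no match yet)
Bit 20: prefix='111' -> emit 'd', reset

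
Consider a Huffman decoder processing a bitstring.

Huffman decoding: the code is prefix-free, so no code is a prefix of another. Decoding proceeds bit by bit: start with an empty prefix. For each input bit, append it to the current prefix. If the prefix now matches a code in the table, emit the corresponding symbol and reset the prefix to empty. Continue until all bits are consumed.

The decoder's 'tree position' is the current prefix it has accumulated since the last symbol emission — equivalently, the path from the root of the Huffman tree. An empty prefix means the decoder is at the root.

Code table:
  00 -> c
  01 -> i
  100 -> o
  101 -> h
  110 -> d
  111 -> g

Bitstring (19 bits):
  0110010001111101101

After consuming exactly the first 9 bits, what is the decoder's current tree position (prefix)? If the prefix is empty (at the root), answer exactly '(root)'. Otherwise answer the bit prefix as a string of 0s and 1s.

Bit 0: prefix='0' (no match yet)
Bit 1: prefix='01' -> emit 'i', reset
Bit 2: prefix='1' (no match yet)
Bit 3: prefix='10' (no match yet)
Bit 4: prefix='100' -> emit 'o', reset
Bit 5: prefix='1' (no match yet)
Bit 6: prefix='10' (no match yet)
Bit 7: prefix='100' -> emit 'o', reset
Bit 8: prefix='0' (no match yet)

Answer: 0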